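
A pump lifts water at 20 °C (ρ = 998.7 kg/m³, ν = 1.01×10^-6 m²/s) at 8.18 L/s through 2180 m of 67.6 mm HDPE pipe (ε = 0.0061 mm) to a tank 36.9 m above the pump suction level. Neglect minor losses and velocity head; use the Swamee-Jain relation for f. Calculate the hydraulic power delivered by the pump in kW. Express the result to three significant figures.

V = 4Q/(πD²) = 2.279 m/s; Re = 1.53×10^5; ε/D = 9.02×10^-5; f = 0.01706
h_f = f(L/D)V²/2g = 145.6 m
Total head H = z + h_f = 36.9 + 145.6 = 182.5 m
P_hyd = ρgQH = 998.7·9.81·0.00818·182.5 = 14.63 kW

P_hyd ≈ 14.6 kW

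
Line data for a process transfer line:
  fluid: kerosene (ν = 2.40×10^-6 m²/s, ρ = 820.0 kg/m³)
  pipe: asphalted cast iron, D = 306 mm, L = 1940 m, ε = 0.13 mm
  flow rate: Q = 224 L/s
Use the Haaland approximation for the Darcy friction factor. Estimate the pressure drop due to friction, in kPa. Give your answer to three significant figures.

V = 4Q/(πD²) = 4·0.224/(π·0.306²) = 3.046 m/s
Re = VD/ν = 3.046·0.306/2.40×10^-6 = 3.88×10^5 → turbulent
ε/D = 0.13/306 = 4.25×10^-4
Haaland: f = 0.01732
h_f = f(L/D)V²/(2g) = 0.01732·(1940/0.306)·3.046²/(2·9.81) = 51.93 m
Δp = ρg·h_f = 820.0·9.81·51.93 = 417.7 kPa

Δp ≈ 418 kPa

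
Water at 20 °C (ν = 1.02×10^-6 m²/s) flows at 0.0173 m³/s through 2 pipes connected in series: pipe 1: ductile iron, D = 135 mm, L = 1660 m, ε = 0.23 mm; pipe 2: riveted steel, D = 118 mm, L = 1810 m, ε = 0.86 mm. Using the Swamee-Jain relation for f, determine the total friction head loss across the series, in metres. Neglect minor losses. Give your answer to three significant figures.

H ≈ 89.8 m

Pipe 1: V = 1.209 m/s, Re = 1.60×10^5, ε/D = 0.00170, f = 0.02386, h_1 = f(L/D)V²/2g = 21.84 m
Pipe 2: V = 1.582 m/s, Re = 1.83×10^5, ε/D = 0.00729, f = 0.03473, h_2 = f(L/D)V²/2g = 67.95 m
Series → Q common, losses add: H = Σh = 89.79 m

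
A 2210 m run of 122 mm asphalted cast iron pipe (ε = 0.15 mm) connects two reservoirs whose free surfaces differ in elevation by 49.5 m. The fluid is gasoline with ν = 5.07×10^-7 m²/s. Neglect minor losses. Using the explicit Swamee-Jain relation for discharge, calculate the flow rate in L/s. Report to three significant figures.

Swamee-Jain (Type II): Q = -0.965·√(gD⁵h_f/L)·ln[ε/(3.7D) + √(3.17ν²L/(gD³h_f))]
√(gD⁵h_f/L) = √(9.81·0.122⁵·49.5/2210) = 0.002437
ε/(3.7D) = 3.32×10^-4; √(3.17ν²L/(gD³h_f)) = 4.52×10^-5
Q = -0.965·0.002437·ln(3.775×10^-4) = 0.01854 m³/s
Check: V = 1.59 m/s, Re = 3.82×10^5, f = 0.02147, h_f = 49.8 m ≈ 49.5 m ✓

Q ≈ 18.5 L/s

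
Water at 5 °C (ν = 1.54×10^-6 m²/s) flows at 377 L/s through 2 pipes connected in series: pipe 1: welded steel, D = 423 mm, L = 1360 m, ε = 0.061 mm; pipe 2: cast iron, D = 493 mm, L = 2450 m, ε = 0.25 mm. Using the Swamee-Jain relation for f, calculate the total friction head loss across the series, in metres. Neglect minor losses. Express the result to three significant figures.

H ≈ 34.4 m

Pipe 1: V = 2.683 m/s, Re = 7.37×10^5, ε/D = 1.44×10^-4, f = 0.01444, h_1 = f(L/D)V²/2g = 17.03 m
Pipe 2: V = 1.975 m/s, Re = 6.32×10^5, ε/D = 5.07×10^-4, f = 0.01763, h_2 = f(L/D)V²/2g = 17.42 m
Series → Q common, losses add: H = Σh = 34.45 m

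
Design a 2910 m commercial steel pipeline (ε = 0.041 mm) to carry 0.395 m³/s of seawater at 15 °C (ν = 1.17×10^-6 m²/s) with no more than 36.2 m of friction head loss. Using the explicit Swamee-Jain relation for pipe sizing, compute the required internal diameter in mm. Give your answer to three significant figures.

Swamee-Jain (Type III): D = 0.66·[ε^1.25·(LQ²/(gh_f))^4.75 + ν·Q^9.4·(L/(gh_f))^5.2]^0.04
LQ²/(gh_f) = 1.279; L/(gh_f) = 8.194
Term 1 = ε^1.25·(…)^4.75 = 1.05×10^-5; Term 2 = ν·Q^9.4·(…)^5.2 = 1.06×10^-5
D = 0.66·(1.05×10^-5 + 1.06×10^-5)^0.04 = 0.4291 m = 429 mm
Check: V = 2.73 m/s, Re = 1.00×10^6, f = 0.01344, h_f = 34.7 m ≈ 36.2 m ✓

D ≈ 429 mm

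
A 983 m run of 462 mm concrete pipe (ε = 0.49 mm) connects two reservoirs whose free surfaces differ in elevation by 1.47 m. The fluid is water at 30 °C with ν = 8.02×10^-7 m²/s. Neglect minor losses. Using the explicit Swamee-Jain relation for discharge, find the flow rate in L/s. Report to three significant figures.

Swamee-Jain (Type II): Q = -0.965·√(gD⁵h_f/L)·ln[ε/(3.7D) + √(3.17ν²L/(gD³h_f))]
√(gD⁵h_f/L) = √(9.81·0.462⁵·1.47/983) = 0.01757
ε/(3.7D) = 2.87×10^-4; √(3.17ν²L/(gD³h_f)) = 3.75×10^-5
Q = -0.965·0.01757·ln(3.242×10^-4) = 0.1362 m³/s
Check: V = 0.813 m/s, Re = 4.68×10^5, f = 0.02066, h_f = 1.48 m ≈ 1.47 m ✓

Q ≈ 136 L/s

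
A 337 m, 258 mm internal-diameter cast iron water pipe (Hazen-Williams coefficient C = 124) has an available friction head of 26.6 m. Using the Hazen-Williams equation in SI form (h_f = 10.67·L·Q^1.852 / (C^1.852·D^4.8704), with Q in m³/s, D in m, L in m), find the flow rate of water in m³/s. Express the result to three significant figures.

Rearranging: Q = [h_f·C^1.852·D^4.8704 / (10.67·L)]^(1/1.852)
Q = [26.6·124^1.852·0.258^4.8704 / (10.67·337)]^0.540 = 0.2486 m³/s

Q ≈ 0.249 m³/s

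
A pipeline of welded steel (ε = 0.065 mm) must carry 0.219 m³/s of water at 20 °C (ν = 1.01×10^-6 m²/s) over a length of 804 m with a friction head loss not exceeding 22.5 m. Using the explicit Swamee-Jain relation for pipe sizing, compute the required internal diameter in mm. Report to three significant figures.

Swamee-Jain (Type III): D = 0.66·[ε^1.25·(LQ²/(gh_f))^4.75 + ν·Q^9.4·(L/(gh_f))^5.2]^0.04
LQ²/(gh_f) = 0.1747; L/(gh_f) = 3.643
Term 1 = ε^1.25·(…)^4.75 = 1.47×10^-9; Term 2 = ν·Q^9.4·(…)^5.2 = 5.29×10^-10
D = 0.66·(1.47×10^-9 + 5.29×10^-10)^0.04 = 0.2962 m = 296 mm
Check: V = 3.18 m/s, Re = 9.32×10^5, f = 0.01504, h_f = 21.0 m ≈ 22.5 m ✓

D ≈ 296 mm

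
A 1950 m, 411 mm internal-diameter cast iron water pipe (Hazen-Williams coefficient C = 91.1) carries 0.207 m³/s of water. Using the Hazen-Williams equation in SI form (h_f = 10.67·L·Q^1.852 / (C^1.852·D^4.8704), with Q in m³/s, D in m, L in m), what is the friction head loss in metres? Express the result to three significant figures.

h_f ≈ 20.1 m

h_f = 10.67·1950·0.207^1.852 / (91.1^1.852·0.411^4.8704) = 20.10 m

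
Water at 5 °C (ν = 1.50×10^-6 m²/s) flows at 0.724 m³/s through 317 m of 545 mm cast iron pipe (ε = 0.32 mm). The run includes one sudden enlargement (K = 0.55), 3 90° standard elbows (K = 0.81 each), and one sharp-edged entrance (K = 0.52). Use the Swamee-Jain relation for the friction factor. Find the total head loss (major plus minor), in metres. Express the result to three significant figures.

H_L ≈ 6.80 m

V = 4Q/(πD²) = 3.104 m/s; V²/2g = 0.4909 m
Re = 1.13×10^6, ε/D = 5.87×10^-4 → f = 0.01781 (Swamee-Jain)
Major: h_f = f(L/D)·V²/2g = 0.01781·581.7·0.4909 = 5.085 m
Minor: ΣK = 3.50; h_m = ΣK·V²/2g = 1.718 m
Total H_L = 5.085 + 1.718 = 6.804 m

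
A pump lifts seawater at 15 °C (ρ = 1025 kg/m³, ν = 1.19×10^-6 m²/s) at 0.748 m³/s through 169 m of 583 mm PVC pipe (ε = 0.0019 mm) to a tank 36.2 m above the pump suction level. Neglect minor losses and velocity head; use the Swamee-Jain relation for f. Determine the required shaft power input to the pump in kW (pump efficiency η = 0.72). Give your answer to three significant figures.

P_shaft ≈ 392 kW

V = 4Q/(πD²) = 2.802 m/s; Re = 1.37×10^6; ε/D = 3.26×10^-6; f = 0.01111
h_f = f(L/D)V²/2g = 1.289 m
Total head H = z + h_f = 36.2 + 1.289 = 37.49 m
P_hyd = ρgQH = 1025·9.81·0.748·37.49 = 282.0 kW
P_shaft = P_hyd/η = 282.0/0.72 = 391.6 kW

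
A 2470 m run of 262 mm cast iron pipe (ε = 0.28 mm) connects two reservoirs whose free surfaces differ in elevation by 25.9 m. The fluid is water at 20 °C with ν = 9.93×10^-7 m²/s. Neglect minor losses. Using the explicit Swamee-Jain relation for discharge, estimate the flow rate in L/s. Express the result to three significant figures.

Q ≈ 87.2 L/s

Swamee-Jain (Type II): Q = -0.965·√(gD⁵h_f/L)·ln[ε/(3.7D) + √(3.17ν²L/(gD³h_f))]
√(gD⁵h_f/L) = √(9.81·0.262⁵·25.9/2470) = 0.01127
ε/(3.7D) = 2.89×10^-4; √(3.17ν²L/(gD³h_f)) = 4.11×10^-5
Q = -0.965·0.01127·ln(3.299×10^-4) = 0.08718 m³/s
Check: V = 1.62 m/s, Re = 4.27×10^5, f = 0.02075, h_f = 26.1 m ≈ 25.9 m ✓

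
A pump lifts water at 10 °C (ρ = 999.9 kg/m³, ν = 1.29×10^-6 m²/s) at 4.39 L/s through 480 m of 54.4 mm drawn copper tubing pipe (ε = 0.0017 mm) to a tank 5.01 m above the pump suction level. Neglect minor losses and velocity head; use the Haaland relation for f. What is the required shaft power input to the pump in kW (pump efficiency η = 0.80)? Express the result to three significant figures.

V = 4Q/(πD²) = 1.889 m/s; Re = 7.97×10^4; ε/D = 3.13×10^-5; f = 0.01881
h_f = f(L/D)V²/2g = 30.18 m
Total head H = z + h_f = 5.01 + 30.18 = 35.19 m
P_hyd = ρgQH = 999.9·9.81·0.00439·35.19 = 1.515 kW
P_shaft = P_hyd/η = 1.515/0.80 = 1.894 kW

P_shaft ≈ 1.89 kW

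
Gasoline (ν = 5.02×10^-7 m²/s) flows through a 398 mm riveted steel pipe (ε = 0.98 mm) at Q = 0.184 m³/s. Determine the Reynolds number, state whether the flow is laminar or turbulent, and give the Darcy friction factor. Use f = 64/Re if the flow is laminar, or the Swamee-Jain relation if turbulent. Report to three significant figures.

Re ≈ 1.17×10^6; turbulent; f ≈ 0.0250

V = 4Q/(πD²) = 1.479 m/s
Re = VD/ν = 1.479·0.398/5.02×10^-7 = 1.17×10^6
Re > 4000 → turbulent; ε/D = 0.00246
Swamee-Jain: f = 0.02497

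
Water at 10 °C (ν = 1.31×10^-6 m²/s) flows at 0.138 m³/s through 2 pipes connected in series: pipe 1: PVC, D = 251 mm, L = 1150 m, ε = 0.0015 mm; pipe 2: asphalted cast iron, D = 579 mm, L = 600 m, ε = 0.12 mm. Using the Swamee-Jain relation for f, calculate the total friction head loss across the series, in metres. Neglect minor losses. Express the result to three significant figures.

Pipe 1: V = 2.789 m/s, Re = 5.34×10^5, ε/D = 5.98×10^-6, f = 0.01304, h_1 = f(L/D)V²/2g = 23.68 m
Pipe 2: V = 0.5241 m/s, Re = 2.32×10^5, ε/D = 2.07×10^-4, f = 0.01687, h_2 = f(L/D)V²/2g = 0.2447 m
Series → Q common, losses add: H = Σh = 23.93 m

H ≈ 23.9 m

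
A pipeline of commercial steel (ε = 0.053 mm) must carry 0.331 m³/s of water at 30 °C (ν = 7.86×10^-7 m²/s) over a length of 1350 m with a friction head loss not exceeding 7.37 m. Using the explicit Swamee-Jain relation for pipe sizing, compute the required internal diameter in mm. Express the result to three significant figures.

D ≈ 472 mm

Swamee-Jain (Type III): D = 0.66·[ε^1.25·(LQ²/(gh_f))^4.75 + ν·Q^9.4·(L/(gh_f))^5.2]^0.04
LQ²/(gh_f) = 2.046; L/(gh_f) = 18.67
Term 1 = ε^1.25·(…)^4.75 = 1.35×10^-4; Term 2 = ν·Q^9.4·(…)^5.2 = 9.82×10^-5
D = 0.66·(1.35×10^-4 + 9.82×10^-5)^0.04 = 0.4724 m = 472 mm
Check: V = 1.89 m/s, Re = 1.14×10^6, f = 0.01355, h_f = 7.04 m ≈ 7.37 m ✓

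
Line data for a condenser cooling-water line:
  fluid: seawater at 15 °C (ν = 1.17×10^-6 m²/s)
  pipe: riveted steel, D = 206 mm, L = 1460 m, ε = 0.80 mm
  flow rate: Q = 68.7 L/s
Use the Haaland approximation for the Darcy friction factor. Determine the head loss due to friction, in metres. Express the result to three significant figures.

h_f ≈ 43.8 m

V = 4Q/(πD²) = 4·0.0687/(π·0.206²) = 2.061 m/s
Re = VD/ν = 2.061·0.206/1.17×10^-6 = 3.63×10^5 → turbulent
ε/D = 0.80/206 = 0.00388
Haaland: f = 0.02851
h_f = f(L/D)V²/(2g) = 0.02851·(1460/0.206)·2.061²/(2·9.81) = 43.76 m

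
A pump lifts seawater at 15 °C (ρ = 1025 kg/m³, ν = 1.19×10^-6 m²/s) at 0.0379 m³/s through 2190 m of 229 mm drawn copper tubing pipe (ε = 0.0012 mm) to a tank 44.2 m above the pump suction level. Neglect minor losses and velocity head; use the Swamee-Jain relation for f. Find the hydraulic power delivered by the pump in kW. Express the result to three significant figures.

P_hyd ≈ 19.4 kW

V = 4Q/(πD²) = 0.9202 m/s; Re = 1.77×10^5; ε/D = 5.24×10^-6; f = 0.01595
h_f = f(L/D)V²/2g = 6.584 m
Total head H = z + h_f = 44.2 + 6.584 = 50.78 m
P_hyd = ρgQH = 1025·9.81·0.0379·50.78 = 19.35 kW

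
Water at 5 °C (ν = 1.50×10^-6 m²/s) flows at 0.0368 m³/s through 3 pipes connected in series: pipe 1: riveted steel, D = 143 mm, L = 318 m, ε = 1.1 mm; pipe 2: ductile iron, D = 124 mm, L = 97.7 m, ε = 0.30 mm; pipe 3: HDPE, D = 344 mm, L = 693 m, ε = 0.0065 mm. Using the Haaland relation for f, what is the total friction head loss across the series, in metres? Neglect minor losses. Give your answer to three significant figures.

H ≈ 30.6 m

Pipe 1: V = 2.291 m/s, Re = 2.18×10^5, ε/D = 0.00769, f = 0.03512, h_1 = f(L/D)V²/2g = 20.90 m
Pipe 2: V = 3.047 m/s, Re = 2.52×10^5, ε/D = 0.00242, f = 0.02526, h_2 = f(L/D)V²/2g = 9.418 m
Pipe 3: V = 0.3960 m/s, Re = 9.08×10^4, ε/D = 1.89×10^-5, f = 0.01826, h_3 = f(L/D)V²/2g = 0.2939 m
Series → Q common, losses add: H = Σh = 30.61 m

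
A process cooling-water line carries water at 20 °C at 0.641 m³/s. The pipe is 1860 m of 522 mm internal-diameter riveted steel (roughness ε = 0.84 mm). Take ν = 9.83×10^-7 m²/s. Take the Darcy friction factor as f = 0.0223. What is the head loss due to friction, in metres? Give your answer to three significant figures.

V = 4Q/(πD²) = 4·0.641/(π·0.522²) = 2.995 m/s
h_f = f(L/D)V²/(2g) = 0.02230·(1860/0.522)·2.995²/(2·9.81) = 36.33 m

h_f ≈ 36.3 m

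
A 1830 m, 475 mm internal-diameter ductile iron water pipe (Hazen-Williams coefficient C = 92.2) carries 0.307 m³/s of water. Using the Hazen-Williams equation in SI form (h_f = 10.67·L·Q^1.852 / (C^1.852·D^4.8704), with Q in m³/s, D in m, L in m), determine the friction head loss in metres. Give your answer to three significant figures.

h_f = 10.67·1830·0.307^1.852 / (92.2^1.852·0.475^4.8704) = 18.91 m

h_f ≈ 18.9 m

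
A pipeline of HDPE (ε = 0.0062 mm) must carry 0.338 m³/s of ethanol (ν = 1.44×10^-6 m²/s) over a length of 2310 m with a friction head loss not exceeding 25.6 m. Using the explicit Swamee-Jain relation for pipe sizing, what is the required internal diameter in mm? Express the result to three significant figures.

Swamee-Jain (Type III): D = 0.66·[ε^1.25·(LQ²/(gh_f))^4.75 + ν·Q^9.4·(L/(gh_f))^5.2]^0.04
LQ²/(gh_f) = 1.051; L/(gh_f) = 9.198
Term 1 = ε^1.25·(…)^4.75 = 3.92×10^-7; Term 2 = ν·Q^9.4·(…)^5.2 = 5.51×10^-6
D = 0.66·(3.92×10^-7 + 5.51×10^-6)^0.04 = 0.4077 m = 408 mm
Check: V = 2.59 m/s, Re = 7.33×10^5, f = 0.01254, h_f = 24.3 m ≈ 25.6 m ✓

D ≈ 408 mm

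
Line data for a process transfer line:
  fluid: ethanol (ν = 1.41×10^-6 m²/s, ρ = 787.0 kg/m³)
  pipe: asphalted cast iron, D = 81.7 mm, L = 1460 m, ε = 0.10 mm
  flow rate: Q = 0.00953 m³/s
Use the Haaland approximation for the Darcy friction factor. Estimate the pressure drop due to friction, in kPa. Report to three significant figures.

Δp ≈ 526 kPa

V = 4Q/(πD²) = 4·0.00953/(π·0.0817²) = 1.818 m/s
Re = VD/ν = 1.818·0.0817/1.41×10^-6 = 1.05×10^5 → turbulent
ε/D = 0.10/81.7 = 0.00122
Haaland: f = 0.02262
h_f = f(L/D)V²/(2g) = 0.02262·(1460/0.0817)·1.818²/(2·9.81) = 68.10 m
Δp = ρg·h_f = 787.0·9.81·68.10 = 525.7 kPa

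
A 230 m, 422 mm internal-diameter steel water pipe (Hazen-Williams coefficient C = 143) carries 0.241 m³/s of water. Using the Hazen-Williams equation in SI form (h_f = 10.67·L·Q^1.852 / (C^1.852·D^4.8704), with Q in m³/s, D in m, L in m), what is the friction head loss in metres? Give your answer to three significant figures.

h_f ≈ 1.20 m

h_f = 10.67·230·0.241^1.852 / (143^1.852·0.422^4.8704) = 1.198 m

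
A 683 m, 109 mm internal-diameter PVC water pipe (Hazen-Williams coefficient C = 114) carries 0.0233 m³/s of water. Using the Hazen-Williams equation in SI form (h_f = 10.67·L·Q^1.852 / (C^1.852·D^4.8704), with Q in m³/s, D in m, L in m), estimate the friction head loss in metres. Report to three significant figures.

h_f = 10.67·683·0.0233^1.852 / (114^1.852·0.109^4.8704) = 52.20 m

h_f ≈ 52.2 m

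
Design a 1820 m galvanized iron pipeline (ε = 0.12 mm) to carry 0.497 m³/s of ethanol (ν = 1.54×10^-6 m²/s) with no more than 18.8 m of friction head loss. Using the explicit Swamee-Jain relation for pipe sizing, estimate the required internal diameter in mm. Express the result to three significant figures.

Swamee-Jain (Type III): D = 0.66·[ε^1.25·(LQ²/(gh_f))^4.75 + ν·Q^9.4·(L/(gh_f))^5.2]^0.04
LQ²/(gh_f) = 2.438; L/(gh_f) = 9.868
Term 1 = ε^1.25·(…)^4.75 = 8.65×10^-4; Term 2 = ν·Q^9.4·(…)^5.2 = 3.19×10^-4
D = 0.66·(8.65×10^-4 + 3.19×10^-4)^0.04 = 0.5040 m = 504 mm
Check: V = 2.49 m/s, Re = 8.15×10^5, f = 0.01534, h_f = 17.5 m ≈ 18.8 m ✓

D ≈ 504 mm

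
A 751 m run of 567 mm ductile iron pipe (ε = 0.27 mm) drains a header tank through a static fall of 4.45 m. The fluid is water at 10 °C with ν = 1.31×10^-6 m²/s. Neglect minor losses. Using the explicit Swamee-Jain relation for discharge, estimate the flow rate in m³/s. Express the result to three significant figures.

Swamee-Jain (Type II): Q = -0.965·√(gD⁵h_f/L)·ln[ε/(3.7D) + √(3.17ν²L/(gD³h_f))]
√(gD⁵h_f/L) = √(9.81·0.567⁵·4.45/751) = 0.05836
ε/(3.7D) = 1.29×10^-4; √(3.17ν²L/(gD³h_f)) = 2.27×10^-5
Q = -0.965·0.05836·ln(1.514×10^-4) = 0.4954 m³/s
Check: V = 1.96 m/s, Re = 8.49×10^5, f = 0.01723, h_f = 4.48 m ≈ 4.45 m ✓

Q ≈ 0.495 m³/s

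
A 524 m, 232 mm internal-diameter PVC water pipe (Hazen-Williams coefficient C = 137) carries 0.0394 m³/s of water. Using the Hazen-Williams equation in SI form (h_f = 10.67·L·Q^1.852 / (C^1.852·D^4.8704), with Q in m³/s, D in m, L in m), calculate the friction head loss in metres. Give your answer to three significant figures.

h_f = 10.67·524·0.0394^1.852 / (137^1.852·0.232^4.8704) = 1.903 m

h_f ≈ 1.90 m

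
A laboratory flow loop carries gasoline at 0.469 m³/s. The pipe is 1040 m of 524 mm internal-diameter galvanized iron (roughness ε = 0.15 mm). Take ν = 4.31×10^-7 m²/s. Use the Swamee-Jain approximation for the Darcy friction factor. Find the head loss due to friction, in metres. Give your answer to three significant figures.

h_f ≈ 7.25 m

V = 4Q/(πD²) = 4·0.469/(π·0.524²) = 2.175 m/s
Re = VD/ν = 2.175·0.524/4.31×10^-7 = 2.64×10^6 → turbulent
ε/D = 0.15/524 = 2.86×10^-4
Swamee-Jain: f = 0.01516
h_f = f(L/D)V²/(2g) = 0.01516·(1040/0.524)·2.175²/(2·9.81) = 7.253 m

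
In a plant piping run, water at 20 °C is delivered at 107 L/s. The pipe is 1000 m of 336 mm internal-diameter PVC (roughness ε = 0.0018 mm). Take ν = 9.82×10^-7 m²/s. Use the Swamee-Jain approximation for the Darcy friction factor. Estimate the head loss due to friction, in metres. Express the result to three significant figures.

h_f ≈ 3.01 m

V = 4Q/(πD²) = 4·0.107/(π·0.336²) = 1.207 m/s
Re = VD/ν = 1.207·0.336/9.82×10^-7 = 4.13×10^5 → turbulent
ε/D = 0.0018/336 = 5.36×10^-6
Swamee-Jain: f = 0.01363
h_f = f(L/D)V²/(2g) = 0.01363·(1000/0.336)·1.207²/(2·9.81) = 3.010 m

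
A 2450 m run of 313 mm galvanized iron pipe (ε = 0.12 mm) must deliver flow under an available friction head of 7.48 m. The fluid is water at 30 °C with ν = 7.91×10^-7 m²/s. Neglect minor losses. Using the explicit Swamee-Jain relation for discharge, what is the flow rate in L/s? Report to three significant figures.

Swamee-Jain (Type II): Q = -0.965·√(gD⁵h_f/L)·ln[ε/(3.7D) + √(3.17ν²L/(gD³h_f))]
√(gD⁵h_f/L) = √(9.81·0.313⁵·7.48/2450) = 0.009486
ε/(3.7D) = 1.04×10^-4; √(3.17ν²L/(gD³h_f)) = 4.65×10^-5
Q = -0.965·0.009486·ln(1.501×10^-4) = 0.08059 m³/s
Check: V = 1.05 m/s, Re = 4.14×10^5, f = 0.01720, h_f = 7.53 m ≈ 7.48 m ✓

Q ≈ 80.6 L/s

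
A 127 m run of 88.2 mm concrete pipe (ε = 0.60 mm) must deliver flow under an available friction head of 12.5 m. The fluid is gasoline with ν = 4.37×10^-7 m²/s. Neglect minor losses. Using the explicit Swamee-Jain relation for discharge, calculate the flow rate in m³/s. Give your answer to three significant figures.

Swamee-Jain (Type II): Q = -0.965·√(gD⁵h_f/L)·ln[ε/(3.7D) + √(3.17ν²L/(gD³h_f))]
√(gD⁵h_f/L) = √(9.81·0.0882⁵·12.5/127) = 0.002270
ε/(3.7D) = 0.00184; √(3.17ν²L/(gD³h_f)) = 3.02×10^-5
Q = -0.965·0.002270·ln(0.001869) = 0.01376 m³/s
Check: V = 2.25 m/s, Re = 4.55×10^5, f = 0.03368, h_f = 12.5 m ≈ 12.5 m ✓

Q ≈ 0.0138 m³/s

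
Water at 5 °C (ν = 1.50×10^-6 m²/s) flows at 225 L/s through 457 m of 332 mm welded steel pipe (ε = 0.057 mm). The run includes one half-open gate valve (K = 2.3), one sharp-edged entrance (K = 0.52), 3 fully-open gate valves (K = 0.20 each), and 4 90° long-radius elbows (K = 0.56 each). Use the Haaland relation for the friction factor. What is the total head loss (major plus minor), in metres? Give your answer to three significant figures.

H_L ≈ 8.98 m

V = 4Q/(πD²) = 2.599 m/s; V²/2g = 0.3443 m
Re = 5.75×10^5, ε/D = 1.72×10^-4 → f = 0.01484 (Haaland)
Major: h_f = f(L/D)·V²/2g = 0.01484·1377·0.3443 = 7.031 m
Minor: ΣK = 5.66; h_m = ΣK·V²/2g = 1.949 m
Total H_L = 7.031 + 1.949 = 8.980 m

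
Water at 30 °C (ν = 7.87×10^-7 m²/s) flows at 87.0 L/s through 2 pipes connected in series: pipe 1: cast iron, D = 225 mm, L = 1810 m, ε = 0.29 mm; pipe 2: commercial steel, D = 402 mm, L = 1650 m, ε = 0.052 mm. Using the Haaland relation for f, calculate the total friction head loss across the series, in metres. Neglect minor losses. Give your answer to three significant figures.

Pipe 1: V = 2.188 m/s, Re = 6.26×10^5, ε/D = 0.00129, f = 0.02130, h_1 = f(L/D)V²/2g = 41.81 m
Pipe 2: V = 0.6855 m/s, Re = 3.50×10^5, ε/D = 1.29×10^-4, f = 0.01518, h_2 = f(L/D)V²/2g = 1.493 m
Series → Q common, losses add: H = Σh = 43.31 m

H ≈ 43.3 m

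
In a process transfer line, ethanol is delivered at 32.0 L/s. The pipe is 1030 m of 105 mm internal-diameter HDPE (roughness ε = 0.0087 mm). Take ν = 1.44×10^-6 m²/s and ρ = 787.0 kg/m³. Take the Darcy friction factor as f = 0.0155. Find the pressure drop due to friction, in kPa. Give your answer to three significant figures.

V = 4Q/(πD²) = 4·0.0320/(π·0.105²) = 3.696 m/s
h_f = f(L/D)V²/(2g) = 0.01550·(1030/0.105)·3.696²/(2·9.81) = 105.8 m
Δp = ρg·h_f = 787.0·9.81·105.8 = 817.1 kPa

Δp ≈ 817 kPa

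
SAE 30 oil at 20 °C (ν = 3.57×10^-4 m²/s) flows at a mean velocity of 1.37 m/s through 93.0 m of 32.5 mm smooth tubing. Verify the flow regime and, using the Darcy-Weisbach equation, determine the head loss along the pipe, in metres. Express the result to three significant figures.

h_f ≈ 140 m

Re = VD/ν = 1.37·0.03250/3.57×10^-4 = 125 → laminar (Re < 2300)
f = 64/Re = 0.5131
h_f = f(L/D)V²/(2g) = 0.5131·(93.0/0.03250)·1.37²/(2·9.81) = 140.5 m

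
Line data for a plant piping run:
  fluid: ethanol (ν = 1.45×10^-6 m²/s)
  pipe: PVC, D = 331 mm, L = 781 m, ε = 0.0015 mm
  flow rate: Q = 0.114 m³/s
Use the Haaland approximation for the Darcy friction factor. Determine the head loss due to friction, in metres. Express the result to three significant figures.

V = 4Q/(πD²) = 4·0.114/(π·0.331²) = 1.325 m/s
Re = VD/ν = 1.325·0.331/1.45×10^-6 = 3.02×10^5 → turbulent
ε/D = 0.0015/331 = 4.53×10^-6
Haaland: f = 0.01436
h_f = f(L/D)V²/(2g) = 0.01436·(781/0.331)·1.325²/(2·9.81) = 3.030 m

h_f ≈ 3.03 m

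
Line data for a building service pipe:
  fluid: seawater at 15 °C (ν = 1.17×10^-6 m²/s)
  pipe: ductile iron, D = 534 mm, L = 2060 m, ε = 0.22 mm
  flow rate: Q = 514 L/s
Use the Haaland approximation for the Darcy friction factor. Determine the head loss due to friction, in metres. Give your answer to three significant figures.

V = 4Q/(πD²) = 4·0.514/(π·0.534²) = 2.295 m/s
Re = VD/ν = 2.295·0.534/1.17×10^-6 = 1.05×10^6 → turbulent
ε/D = 0.22/534 = 4.12×10^-4
Haaland: f = 0.01651
h_f = f(L/D)V²/(2g) = 0.01651·(2060/0.534)·2.295²/(2·9.81) = 17.10 m

h_f ≈ 17.1 m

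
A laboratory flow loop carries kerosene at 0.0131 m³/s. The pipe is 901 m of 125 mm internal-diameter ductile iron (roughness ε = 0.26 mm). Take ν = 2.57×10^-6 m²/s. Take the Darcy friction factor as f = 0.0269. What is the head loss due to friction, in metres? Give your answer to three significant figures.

h_f ≈ 11.3 m

V = 4Q/(πD²) = 4·0.0131/(π·0.125²) = 1.067 m/s
h_f = f(L/D)V²/(2g) = 0.02690·(901/0.125)·1.067²/(2·9.81) = 11.26 m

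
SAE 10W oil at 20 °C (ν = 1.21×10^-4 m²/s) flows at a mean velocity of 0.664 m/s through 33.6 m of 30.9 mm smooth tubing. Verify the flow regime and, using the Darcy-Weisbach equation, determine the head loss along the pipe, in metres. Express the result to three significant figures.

h_f ≈ 9.22 m

Re = VD/ν = 0.664·0.03090/1.21×10^-4 = 170 → laminar (Re < 2300)
f = 64/Re = 0.3774
h_f = f(L/D)V²/(2g) = 0.3774·(33.6/0.03090)·0.664²/(2·9.81) = 9.223 m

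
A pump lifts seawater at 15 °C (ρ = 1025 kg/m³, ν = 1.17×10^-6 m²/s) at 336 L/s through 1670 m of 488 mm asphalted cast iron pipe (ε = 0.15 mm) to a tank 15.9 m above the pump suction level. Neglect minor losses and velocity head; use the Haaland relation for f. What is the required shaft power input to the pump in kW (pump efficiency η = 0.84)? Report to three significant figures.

P_shaft ≈ 99.9 kW

V = 4Q/(πD²) = 1.796 m/s; Re = 7.49×10^5; ε/D = 3.07×10^-4; f = 0.01586
h_f = f(L/D)V²/2g = 8.927 m
Total head H = z + h_f = 15.9 + 8.927 = 24.83 m
P_hyd = ρgQH = 1025·9.81·0.336·24.83 = 83.88 kW
P_shaft = P_hyd/η = 83.88/0.84 = 99.85 kW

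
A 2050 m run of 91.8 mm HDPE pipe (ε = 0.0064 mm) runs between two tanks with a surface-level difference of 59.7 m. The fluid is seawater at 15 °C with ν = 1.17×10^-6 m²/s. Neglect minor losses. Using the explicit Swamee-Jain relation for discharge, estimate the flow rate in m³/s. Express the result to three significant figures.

Q ≈ 0.0115 m³/s

Swamee-Jain (Type II): Q = -0.965·√(gD⁵h_f/L)·ln[ε/(3.7D) + √(3.17ν²L/(gD³h_f))]
√(gD⁵h_f/L) = √(9.81·0.0918⁵·59.7/2050) = 0.001365
ε/(3.7D) = 1.88×10^-5; √(3.17ν²L/(gD³h_f)) = 1.40×10^-4
Q = -0.965·0.001365·ln(1.590×10^-4) = 0.01152 m³/s
Check: V = 1.74 m/s, Re = 1.37×10^5, f = 0.01725, h_f = 59.5 m ≈ 59.7 m ✓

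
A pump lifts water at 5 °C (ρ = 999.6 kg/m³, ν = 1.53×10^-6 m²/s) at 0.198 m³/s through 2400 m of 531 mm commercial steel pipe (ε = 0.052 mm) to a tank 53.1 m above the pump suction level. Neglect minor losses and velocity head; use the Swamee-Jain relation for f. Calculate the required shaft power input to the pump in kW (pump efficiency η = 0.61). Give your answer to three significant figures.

P_shaft ≈ 178 kW

V = 4Q/(πD²) = 0.8941 m/s; Re = 3.10×10^5; ε/D = 9.79×10^-5; f = 0.01535
h_f = f(L/D)V²/2g = 2.826 m
Total head H = z + h_f = 53.1 + 2.826 = 55.93 m
P_hyd = ρgQH = 999.6·9.81·0.198·55.93 = 108.6 kW
P_shaft = P_hyd/η = 108.6/0.61 = 178.0 kW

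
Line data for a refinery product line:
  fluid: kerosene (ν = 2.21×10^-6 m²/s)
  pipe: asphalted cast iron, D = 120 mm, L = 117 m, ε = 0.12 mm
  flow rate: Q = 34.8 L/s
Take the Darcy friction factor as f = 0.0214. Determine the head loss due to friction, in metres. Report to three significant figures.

h_f ≈ 10.1 m

V = 4Q/(πD²) = 4·0.0348/(π·0.120²) = 3.077 m/s
h_f = f(L/D)V²/(2g) = 0.02140·(117/0.120)·3.077²/(2·9.81) = 10.07 m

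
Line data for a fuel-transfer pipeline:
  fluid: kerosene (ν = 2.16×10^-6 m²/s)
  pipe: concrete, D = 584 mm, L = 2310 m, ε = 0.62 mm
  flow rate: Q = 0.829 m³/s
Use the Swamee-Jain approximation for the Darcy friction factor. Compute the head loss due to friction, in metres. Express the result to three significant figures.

V = 4Q/(πD²) = 4·0.829/(π·0.584²) = 3.095 m/s
Re = VD/ν = 3.095·0.584/2.16×10^-6 = 8.37×10^5 → turbulent
ε/D = 0.62/584 = 0.00106
Swamee-Jain: f = 0.02037
h_f = f(L/D)V²/(2g) = 0.02037·(2310/0.584)·3.095²/(2·9.81) = 39.33 m

h_f ≈ 39.3 m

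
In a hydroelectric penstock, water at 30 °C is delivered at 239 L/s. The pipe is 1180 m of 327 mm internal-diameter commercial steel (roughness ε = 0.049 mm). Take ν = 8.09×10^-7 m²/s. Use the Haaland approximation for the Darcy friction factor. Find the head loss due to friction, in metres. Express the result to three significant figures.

h_f ≈ 20.7 m

V = 4Q/(πD²) = 4·0.239/(π·0.327²) = 2.846 m/s
Re = VD/ν = 2.846·0.327/8.09×10^-7 = 1.15×10^6 → turbulent
ε/D = 0.049/327 = 1.50×10^-4
Haaland: f = 0.01389
h_f = f(L/D)V²/(2g) = 0.01389·(1180/0.327)·2.846²/(2·9.81) = 20.69 m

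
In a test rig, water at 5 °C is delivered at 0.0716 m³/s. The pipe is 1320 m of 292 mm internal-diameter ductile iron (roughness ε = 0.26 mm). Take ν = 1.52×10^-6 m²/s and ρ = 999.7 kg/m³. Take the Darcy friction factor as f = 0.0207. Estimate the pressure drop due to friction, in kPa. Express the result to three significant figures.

Δp ≈ 53.5 kPa

V = 4Q/(πD²) = 4·0.0716/(π·0.292²) = 1.069 m/s
h_f = f(L/D)V²/(2g) = 0.02070·(1320/0.292)·1.069²/(2·9.81) = 5.452 m
Δp = ρg·h_f = 999.7·9.81·5.452 = 53.47 kPa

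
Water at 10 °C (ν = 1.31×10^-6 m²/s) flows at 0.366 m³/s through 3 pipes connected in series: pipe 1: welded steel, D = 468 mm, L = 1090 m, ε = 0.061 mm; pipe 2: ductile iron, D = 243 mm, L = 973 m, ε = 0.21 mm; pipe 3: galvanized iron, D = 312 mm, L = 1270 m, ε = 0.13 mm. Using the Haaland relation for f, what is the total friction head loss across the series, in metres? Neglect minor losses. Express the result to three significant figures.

Pipe 1: V = 2.128 m/s, Re = 7.60×10^5, ε/D = 1.30×10^-4, f = 0.01404, h_1 = f(L/D)V²/2g = 7.545 m
Pipe 2: V = 7.892 m/s, Re = 1.46×10^6, ε/D = 8.64×10^-4, f = 0.01920, h_2 = f(L/D)V²/2g = 244.0 m
Pipe 3: V = 4.787 m/s, Re = 1.14×10^6, ε/D = 4.17×10^-4, f = 0.01651, h_3 = f(L/D)V²/2g = 78.50 m
Series → Q common, losses add: H = Σh = 330.1 m

H ≈ 330 m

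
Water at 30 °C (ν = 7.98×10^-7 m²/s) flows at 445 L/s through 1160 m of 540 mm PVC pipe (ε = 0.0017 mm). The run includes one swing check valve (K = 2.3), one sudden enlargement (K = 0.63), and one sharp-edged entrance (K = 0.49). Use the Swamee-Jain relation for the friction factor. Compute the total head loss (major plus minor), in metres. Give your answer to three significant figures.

H_L ≈ 5.28 m

V = 4Q/(πD²) = 1.943 m/s; V²/2g = 0.1924 m
Re = 1.31×10^6, ε/D = 3.15×10^-6 → f = 0.01118 (Swamee-Jain)
Major: h_f = f(L/D)·V²/2g = 0.01118·2148·0.1924 = 4.623 m
Minor: ΣK = 3.42; h_m = ΣK·V²/2g = 0.6581 m
Total H_L = 4.623 + 0.6581 = 5.281 m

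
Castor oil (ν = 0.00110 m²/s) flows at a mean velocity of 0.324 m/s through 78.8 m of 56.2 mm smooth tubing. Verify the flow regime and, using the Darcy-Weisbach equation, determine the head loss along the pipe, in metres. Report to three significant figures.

h_f ≈ 29.0 m

Re = VD/ν = 0.324·0.05620/0.00110 = 16.6 → laminar (Re < 2300)
f = 64/Re = 3.866
h_f = f(L/D)V²/(2g) = 3.866·(78.8/0.05620)·0.324²/(2·9.81) = 29.00 m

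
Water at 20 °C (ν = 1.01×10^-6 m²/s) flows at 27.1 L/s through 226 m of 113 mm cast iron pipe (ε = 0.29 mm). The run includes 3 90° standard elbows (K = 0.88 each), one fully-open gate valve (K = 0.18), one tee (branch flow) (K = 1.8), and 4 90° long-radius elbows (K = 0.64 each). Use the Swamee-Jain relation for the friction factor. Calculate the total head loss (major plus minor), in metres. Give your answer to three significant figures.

V = 4Q/(πD²) = 2.702 m/s; V²/2g = 0.3722 m
Re = 3.02×10^5, ε/D = 0.00257 → f = 0.02570 (Swamee-Jain)
Major: h_f = f(L/D)·V²/2g = 0.02570·2000·0.3722 = 19.13 m
Minor: ΣK = 7.18; h_m = ΣK·V²/2g = 2.672 m
Total H_L = 19.13 + 2.672 = 21.80 m

H_L ≈ 21.8 m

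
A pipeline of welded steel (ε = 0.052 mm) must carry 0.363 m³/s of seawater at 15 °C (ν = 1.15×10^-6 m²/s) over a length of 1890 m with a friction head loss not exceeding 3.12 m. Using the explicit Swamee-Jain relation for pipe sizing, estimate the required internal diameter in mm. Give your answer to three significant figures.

Swamee-Jain (Type III): D = 0.66·[ε^1.25·(LQ²/(gh_f))^4.75 + ν·Q^9.4·(L/(gh_f))^5.2]^0.04
LQ²/(gh_f) = 8.137; L/(gh_f) = 61.75
Term 1 = ε^1.25·(…)^4.75 = 0.0932; Term 2 = ν·Q^9.4·(…)^5.2 = 0.172
D = 0.66·(0.0932 + 0.172)^0.04 = 0.6259 m = 626 mm
Check: V = 1.18 m/s, Re = 6.42×10^5, f = 0.01385, h_f = 2.97 m ≈ 3.12 m ✓

D ≈ 626 mm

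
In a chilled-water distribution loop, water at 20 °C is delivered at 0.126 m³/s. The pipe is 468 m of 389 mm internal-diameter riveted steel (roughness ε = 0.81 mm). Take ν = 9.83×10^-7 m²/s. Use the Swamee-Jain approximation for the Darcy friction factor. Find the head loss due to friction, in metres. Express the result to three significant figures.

h_f ≈ 1.67 m

V = 4Q/(πD²) = 4·0.126/(π·0.389²) = 1.060 m/s
Re = VD/ν = 1.060·0.389/9.83×10^-7 = 4.20×10^5 → turbulent
ε/D = 0.81/389 = 0.00208
Swamee-Jain: f = 0.02422
h_f = f(L/D)V²/(2g) = 0.02422·(468/0.389)·1.060²/(2·9.81) = 1.669 m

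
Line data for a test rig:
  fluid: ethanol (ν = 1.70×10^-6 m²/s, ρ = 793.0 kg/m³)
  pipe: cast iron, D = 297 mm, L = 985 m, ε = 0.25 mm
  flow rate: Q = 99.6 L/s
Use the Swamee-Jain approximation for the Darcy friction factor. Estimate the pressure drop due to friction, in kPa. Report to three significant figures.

V = 4Q/(πD²) = 4·0.0996/(π·0.297²) = 1.438 m/s
Re = VD/ν = 1.438·0.297/1.70×10^-6 = 2.51×10^5 → turbulent
ε/D = 0.25/297 = 8.42×10^-4
Swamee-Jain: f = 0.02025
h_f = f(L/D)V²/(2g) = 0.02025·(985/0.297)·1.438²/(2·9.81) = 7.077 m
Δp = ρg·h_f = 793.0·9.81·7.077 = 55.05 kPa

Δp ≈ 55.1 kPa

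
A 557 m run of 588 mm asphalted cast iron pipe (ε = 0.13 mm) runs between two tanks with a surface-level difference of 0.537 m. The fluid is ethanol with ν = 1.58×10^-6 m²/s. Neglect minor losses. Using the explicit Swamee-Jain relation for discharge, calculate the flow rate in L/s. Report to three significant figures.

Q ≈ 224 L/s

Swamee-Jain (Type II): Q = -0.965·√(gD⁵h_f/L)·ln[ε/(3.7D) + √(3.17ν²L/(gD³h_f))]
√(gD⁵h_f/L) = √(9.81·0.588⁵·0.537/557) = 0.02578
ε/(3.7D) = 5.98×10^-5; √(3.17ν²L/(gD³h_f)) = 6.42×10^-5
Q = -0.965·0.02578·ln(1.239×10^-4) = 0.2238 m³/s
Check: V = 0.824 m/s, Re = 3.07×10^5, f = 0.01644, h_f = 0.539 m ≈ 0.537 m ✓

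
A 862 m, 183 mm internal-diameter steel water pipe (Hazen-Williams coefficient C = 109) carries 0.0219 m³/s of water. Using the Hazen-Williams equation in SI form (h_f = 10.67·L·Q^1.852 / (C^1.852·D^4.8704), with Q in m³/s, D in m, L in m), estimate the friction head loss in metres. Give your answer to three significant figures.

h_f ≈ 5.12 m

h_f = 10.67·862·0.0219^1.852 / (109^1.852·0.183^4.8704) = 5.117 m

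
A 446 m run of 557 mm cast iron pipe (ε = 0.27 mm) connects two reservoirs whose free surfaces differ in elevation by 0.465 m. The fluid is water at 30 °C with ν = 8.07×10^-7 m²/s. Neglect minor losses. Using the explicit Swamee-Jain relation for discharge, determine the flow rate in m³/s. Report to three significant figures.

Swamee-Jain (Type II): Q = -0.965·√(gD⁵h_f/L)·ln[ε/(3.7D) + √(3.17ν²L/(gD³h_f))]
√(gD⁵h_f/L) = √(9.81·0.557⁵·0.465/446) = 0.02342
ε/(3.7D) = 1.31×10^-4; √(3.17ν²L/(gD³h_f)) = 3.42×10^-5
Q = -0.965·0.02342·ln(1.652×10^-4) = 0.1968 m³/s
Check: V = 0.808 m/s, Re = 5.57×10^5, f = 0.01759, h_f = 0.468 m ≈ 0.465 m ✓

Q ≈ 0.197 m³/s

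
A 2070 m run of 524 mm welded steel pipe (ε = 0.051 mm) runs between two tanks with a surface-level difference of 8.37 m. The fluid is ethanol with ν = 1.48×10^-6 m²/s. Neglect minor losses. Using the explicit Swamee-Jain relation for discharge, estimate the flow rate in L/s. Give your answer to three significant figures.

Q ≈ 371 L/s

Swamee-Jain (Type II): Q = -0.965·√(gD⁵h_f/L)·ln[ε/(3.7D) + √(3.17ν²L/(gD³h_f))]
√(gD⁵h_f/L) = √(9.81·0.524⁵·8.37/2070) = 0.03959
ε/(3.7D) = 2.63×10^-5; √(3.17ν²L/(gD³h_f)) = 3.49×10^-5
Q = -0.965·0.03959·ln(6.119×10^-5) = 0.3706 m³/s
Check: V = 1.72 m/s, Re = 6.08×10^5, f = 0.01412, h_f = 8.40 m ≈ 8.37 m ✓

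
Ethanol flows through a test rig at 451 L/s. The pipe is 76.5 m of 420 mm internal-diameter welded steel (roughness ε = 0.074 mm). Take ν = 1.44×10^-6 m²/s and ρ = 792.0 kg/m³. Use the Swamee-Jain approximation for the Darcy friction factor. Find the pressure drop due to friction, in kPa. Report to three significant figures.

V = 4Q/(πD²) = 4·0.451/(π·0.420²) = 3.255 m/s
Re = VD/ν = 3.255·0.420/1.44×10^-6 = 9.49×10^5 → turbulent
ε/D = 0.074/420 = 1.76×10^-4
Swamee-Jain: f = 0.01455
h_f = f(L/D)V²/(2g) = 0.01455·(76.5/0.420)·3.255²/(2·9.81) = 1.431 m
Δp = ρg·h_f = 792.0·9.81·1.431 = 11.12 kPa

Δp ≈ 11.1 kPa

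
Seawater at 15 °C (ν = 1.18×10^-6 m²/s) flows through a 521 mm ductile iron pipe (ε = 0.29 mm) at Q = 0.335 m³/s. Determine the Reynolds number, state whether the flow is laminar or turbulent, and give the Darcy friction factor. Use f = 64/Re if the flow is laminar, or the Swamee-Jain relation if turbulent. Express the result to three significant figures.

V = 4Q/(πD²) = 1.571 m/s
Re = VD/ν = 1.571·0.521/1.18×10^-6 = 6.94×10^5
Re > 4000 → turbulent; ε/D = 5.57×10^-4
Swamee-Jain: f = 0.01788

Re ≈ 6.94×10^5; turbulent; f ≈ 0.0179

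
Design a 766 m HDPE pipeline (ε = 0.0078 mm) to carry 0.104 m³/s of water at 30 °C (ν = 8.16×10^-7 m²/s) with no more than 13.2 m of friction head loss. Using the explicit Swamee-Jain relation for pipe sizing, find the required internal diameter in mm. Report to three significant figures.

D ≈ 234 mm

Swamee-Jain (Type III): D = 0.66·[ε^1.25·(LQ²/(gh_f))^4.75 + ν·Q^9.4·(L/(gh_f))^5.2]^0.04
LQ²/(gh_f) = 0.06398; L/(gh_f) = 5.915
Term 1 = ε^1.25·(…)^4.75 = 8.79×10^-13; Term 2 = ν·Q^9.4·(…)^5.2 = 4.85×10^-12
D = 0.66·(8.79×10^-13 + 4.85×10^-12)^0.04 = 0.2344 m = 234 mm
Check: V = 2.41 m/s, Re = 6.92×10^5, f = 0.01298, h_f = 12.6 m ≈ 13.2 m ✓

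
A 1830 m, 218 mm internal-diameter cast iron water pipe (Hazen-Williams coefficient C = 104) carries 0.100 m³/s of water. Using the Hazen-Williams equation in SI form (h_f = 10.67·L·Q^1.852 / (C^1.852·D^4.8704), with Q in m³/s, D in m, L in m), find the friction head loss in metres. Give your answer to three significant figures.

h_f = 10.67·1830·0.100^1.852 / (104^1.852·0.218^4.8704) = 84.15 m

h_f ≈ 84.1 m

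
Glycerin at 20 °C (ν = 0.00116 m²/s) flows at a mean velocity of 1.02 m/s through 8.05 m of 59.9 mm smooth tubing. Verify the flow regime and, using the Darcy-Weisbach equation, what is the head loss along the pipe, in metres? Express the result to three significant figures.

h_f ≈ 8.66 m

Re = VD/ν = 1.02·0.05990/0.00116 = 52.7 → laminar (Re < 2300)
f = 64/Re = 1.215
h_f = f(L/D)V²/(2g) = 1.215·(8.05/0.05990)·1.02²/(2·9.81) = 8.659 m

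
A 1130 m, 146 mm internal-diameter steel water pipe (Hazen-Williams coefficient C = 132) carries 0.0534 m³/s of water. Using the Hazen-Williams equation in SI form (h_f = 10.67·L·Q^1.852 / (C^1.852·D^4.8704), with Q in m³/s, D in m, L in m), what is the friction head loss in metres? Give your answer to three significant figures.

h_f = 10.67·1130·0.0534^1.852 / (132^1.852·0.146^4.8704) = 73.67 m

h_f ≈ 73.7 m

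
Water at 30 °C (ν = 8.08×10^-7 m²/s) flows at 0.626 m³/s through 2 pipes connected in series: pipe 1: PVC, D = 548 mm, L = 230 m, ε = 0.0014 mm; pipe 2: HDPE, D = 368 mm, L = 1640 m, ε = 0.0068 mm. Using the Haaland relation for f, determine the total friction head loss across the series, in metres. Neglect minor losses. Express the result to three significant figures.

Pipe 1: V = 2.654 m/s, Re = 1.80×10^6, ε/D = 2.55×10^-6, f = 0.01058, h_1 = f(L/D)V²/2g = 1.595 m
Pipe 2: V = 5.886 m/s, Re = 2.68×10^6, ε/D = 1.85×10^-5, f = 0.01054, h_2 = f(L/D)V²/2g = 82.93 m
Series → Q common, losses add: H = Σh = 84.53 m

H ≈ 84.5 m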